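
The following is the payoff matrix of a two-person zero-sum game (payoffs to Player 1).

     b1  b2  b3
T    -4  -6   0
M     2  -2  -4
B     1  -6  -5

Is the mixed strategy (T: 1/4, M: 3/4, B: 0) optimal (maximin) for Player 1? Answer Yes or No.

Yes

Against b1 this mix gives (1/4)·(-4) + (3/4)·2 = 1/2.
Against b2 this mix gives (1/4)·(-6) + (3/4)·(-2) = -3.
Against b3 this mix gives (1/4)·0 + (3/4)·(-4) = -3.
All of Player 2's active replies (b2, b3) yield -3, and no column does worse for Player 1. The mix makes Player 2 indifferent and guarantees -3, so it is optimal.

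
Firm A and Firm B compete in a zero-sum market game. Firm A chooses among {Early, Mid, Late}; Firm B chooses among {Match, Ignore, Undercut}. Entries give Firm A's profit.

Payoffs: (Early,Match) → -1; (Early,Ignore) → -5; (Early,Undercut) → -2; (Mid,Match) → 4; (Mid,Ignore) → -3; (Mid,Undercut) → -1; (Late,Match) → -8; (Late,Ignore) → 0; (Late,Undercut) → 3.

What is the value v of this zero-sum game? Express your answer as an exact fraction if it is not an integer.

Row minima: Early → -5, Mid → -3, Late → -8; maximin = -3.
Column maxima: Match → 4, Ignore → 0, Undercut → 3; minimax = 0.
-3 ≠ 0, so there is no saddle point; optimal play is mixed.
Early is strictly dominated by Mid, so Firm A never plays it.
Undercut is strictly dominated by Ignore (it gives Firm A strictly more in every row), so Firm B never plays it.
On the remaining 2×2 (Mid, Late vs Match, Ignore):
Let Firm A play Mid with probability p. Expected payoff against Match: 4p + (-8)(1−p) = 12p − 8; against Ignore: (-3)p + 0(1−p) = −3p.
Setting these equal: 12p − 8 = −3p ⇒ 15p = 8 ⇒ p = 8/15, and the value is (12)·(8/15) − 8 = -8/5.
For Firm B: with q = P(Match), equating Mid's and Late's payoffs gives 7q − 3 = −8q ⇒ q = 1/5.

-8/5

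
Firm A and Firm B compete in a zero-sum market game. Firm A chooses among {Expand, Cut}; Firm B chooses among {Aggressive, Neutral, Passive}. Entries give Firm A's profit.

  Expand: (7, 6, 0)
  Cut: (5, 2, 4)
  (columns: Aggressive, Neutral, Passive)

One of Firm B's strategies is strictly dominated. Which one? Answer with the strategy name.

Neutral holds Firm A's payoff strictly below Aggressive in every row: 6 < 7, 2 < 5.
So Aggressive is strictly dominated for Firm B.

Aggressive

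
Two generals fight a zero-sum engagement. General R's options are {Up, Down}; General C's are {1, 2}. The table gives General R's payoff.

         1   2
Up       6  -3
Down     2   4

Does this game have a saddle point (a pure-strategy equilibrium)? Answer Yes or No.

No

Row minima: Up → -3, Down → 2; maximin = 2.
Column maxima: 1 → 6, 2 → 4; minimax = 4.
2 ≠ 4, so no pure-strategy equilibrium exists.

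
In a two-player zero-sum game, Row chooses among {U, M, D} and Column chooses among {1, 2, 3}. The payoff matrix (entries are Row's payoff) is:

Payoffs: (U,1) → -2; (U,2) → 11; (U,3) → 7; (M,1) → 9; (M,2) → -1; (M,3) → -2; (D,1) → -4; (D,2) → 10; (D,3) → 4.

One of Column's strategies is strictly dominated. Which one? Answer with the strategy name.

2

3 holds Row's payoff strictly below 2 in every row: 7 < 11, -2 < -1, 4 < 10.
So 2 is strictly dominated for Column.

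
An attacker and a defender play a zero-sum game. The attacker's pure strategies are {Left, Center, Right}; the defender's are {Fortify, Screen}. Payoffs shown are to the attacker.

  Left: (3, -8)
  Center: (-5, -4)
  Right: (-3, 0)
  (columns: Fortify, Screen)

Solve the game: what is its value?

-12/7

Row minima: Left → -8, Center → -5, Right → -3; maximin = -3.
Column maxima: Fortify → 3, Screen → 0; minimax = 0.
-3 ≠ 0, so there is no saddle point; optimal play is mixed.
Center is strictly dominated by Right, so the attacker never plays it.
On the remaining 2×2 (Left, Right vs Fortify, Screen):
Let the attacker play Left with probability p. Expected payoff against Fortify: 3p + (-3)(1−p) = 6p − 3; against Screen: (-8)p + 0(1−p) = −8p.
Setting these equal: 6p − 3 = −8p ⇒ 14p = 3 ⇒ p = 3/14, and the value is (6)·(3/14) − 3 = -12/7.
For the defender: with q = P(Fortify), equating Left's and Right's payoffs gives 11q − 8 = −3q ⇒ q = 4/7.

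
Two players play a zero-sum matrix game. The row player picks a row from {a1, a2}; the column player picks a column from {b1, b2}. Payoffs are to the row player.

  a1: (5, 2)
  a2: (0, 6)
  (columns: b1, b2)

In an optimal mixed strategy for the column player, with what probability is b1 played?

4/9

Row minima: a1 → 2, a2 → 0; maximin = 2.
Column maxima: b1 → 5, b2 → 6; minimax = 5.
2 ≠ 5, so there is no saddle point; optimal play is mixed.
Let the row player play a1 with probability p. Expected payoff against b1: 5p + 0(1−p) = 5p; against b2: 2p + 6(1−p) = −4p + 6.
Setting these equal: 5p = −4p + 6 ⇒ 9p = 6 ⇒ p = 2/3, and the value is (5)·(2/3) = 10/3.
For the column player: with q = P(b1), equating a1's and a2's payoffs gives 3q + 2 = −6q + 6 ⇒ q = 4/9.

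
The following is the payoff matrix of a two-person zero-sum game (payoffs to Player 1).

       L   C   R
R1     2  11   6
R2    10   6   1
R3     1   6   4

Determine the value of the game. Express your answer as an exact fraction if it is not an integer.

58/13

Row minima: R1 → 2, R2 → 1, R3 → 1; maximin = 2.
Column maxima: L → 10, C → 11, R → 6; minimax = 6.
2 ≠ 6, so there is no saddle point; optimal play is mixed.
R3 is strictly dominated by R1, so Player 1 never plays it.
C is strictly dominated by R (it gives Player 1 strictly more in every row), so Player 2 never plays it.
On the remaining 2×2 (R1, R2 vs L, R):
Let Player 1 play R1 with probability p. Expected payoff against L: 2p + 10(1−p) = −8p + 10; against R: 6p + 1(1−p) = 5p + 1.
Setting these equal: −8p + 10 = 5p + 1 ⇒ −13p = -9 ⇒ p = 9/13, and the value is (-8)·(9/13) + 10 = 58/13.
For Player 2: with q = P(L), equating R1's and R2's payoffs gives −4q + 6 = 9q + 1 ⇒ q = 5/13.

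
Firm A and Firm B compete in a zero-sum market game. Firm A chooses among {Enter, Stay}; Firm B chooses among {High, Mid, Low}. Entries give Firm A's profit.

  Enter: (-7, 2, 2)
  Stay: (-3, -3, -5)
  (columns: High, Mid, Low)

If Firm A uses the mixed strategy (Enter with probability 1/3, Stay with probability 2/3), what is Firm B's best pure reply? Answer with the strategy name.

High

If Firm B plays High, Firm A's expected payoff is (1/3)·(-7) + (2/3)·(-3) = -13/3.
If Firm B plays Mid, Firm A's expected payoff is (1/3)·2 + (2/3)·(-3) = -4/3.
If Firm B plays Low, Firm A's expected payoff is (1/3)·2 + (2/3)·(-5) = -8/3.
Firm B minimizes Firm A's payoff; the smallest is -13/3, so the best response is High.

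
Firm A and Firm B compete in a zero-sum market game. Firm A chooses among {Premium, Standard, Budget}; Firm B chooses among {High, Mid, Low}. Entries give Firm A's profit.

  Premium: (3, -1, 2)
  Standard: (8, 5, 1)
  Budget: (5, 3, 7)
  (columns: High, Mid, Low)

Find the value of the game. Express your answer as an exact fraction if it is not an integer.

4

Row minima: Premium → -1, Standard → 1, Budget → 3; maximin = 3.
Column maxima: High → 8, Mid → 5, Low → 7; minimax = 5.
3 ≠ 5, so there is no saddle point; optimal play is mixed.
Premium is strictly dominated by Budget, so Firm A never plays it.
High is strictly dominated by Mid (it gives Firm A strictly more in every row), so Firm B never plays it.
On the remaining 2×2 (Standard, Budget vs Mid, Low):
Let Firm A play Standard with probability p. Expected payoff against Mid: 5p + 3(1−p) = 2p + 3; against Low: 1p + 7(1−p) = −6p + 7.
Setting these equal: 2p + 3 = −6p + 7 ⇒ 8p = 4 ⇒ p = 1/2, and the value is (2)·(1/2) + 3 = 4.
For Firm B: with q = P(Mid), equating Standard's and Budget's payoffs gives 4q + 1 = −4q + 7 ⇒ q = 3/4.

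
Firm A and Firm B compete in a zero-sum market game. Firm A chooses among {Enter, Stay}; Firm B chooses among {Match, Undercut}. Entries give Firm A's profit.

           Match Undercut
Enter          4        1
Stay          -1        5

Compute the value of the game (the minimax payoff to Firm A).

Row minima: Enter → 1, Stay → -1; maximin = 1.
Column maxima: Match → 4, Undercut → 5; minimax = 4.
1 ≠ 4, so there is no saddle point; optimal play is mixed.
Let Firm A play Enter with probability p. Expected payoff against Match: 4p + (-1)(1−p) = 5p − 1; against Undercut: 1p + 5(1−p) = −4p + 5.
Setting these equal: 5p − 1 = −4p + 5 ⇒ 9p = 6 ⇒ p = 2/3, and the value is (5)·(2/3) − 1 = 7/3.
For Firm B: with q = P(Match), equating Enter's and Stay's payoffs gives 3q + 1 = −6q + 5 ⇒ q = 4/9.

7/3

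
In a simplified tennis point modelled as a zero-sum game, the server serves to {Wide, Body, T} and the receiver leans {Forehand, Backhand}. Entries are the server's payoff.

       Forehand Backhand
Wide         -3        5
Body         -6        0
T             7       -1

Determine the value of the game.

2

Row minima: Wide → -3, Body → -6, T → -1; maximin = -1.
Column maxima: Forehand → 7, Backhand → 5; minimax = 5.
-1 ≠ 5, so there is no saddle point; optimal play is mixed.
Body is strictly dominated by Wide, so the server never plays it.
On the remaining 2×2 (Wide, T vs Forehand, Backhand):
Let the server play Wide with probability p. Expected payoff against Forehand: (-3)p + 7(1−p) = −10p + 7; against Backhand: 5p + (-1)(1−p) = 6p − 1.
Setting these equal: −10p + 7 = 6p − 1 ⇒ −16p = -8 ⇒ p = 1/2, and the value is (-10)·(1/2) + 7 = 2.
For the receiver: with q = P(Forehand), equating Wide's and T's payoffs gives −8q + 5 = 8q − 1 ⇒ q = 3/8.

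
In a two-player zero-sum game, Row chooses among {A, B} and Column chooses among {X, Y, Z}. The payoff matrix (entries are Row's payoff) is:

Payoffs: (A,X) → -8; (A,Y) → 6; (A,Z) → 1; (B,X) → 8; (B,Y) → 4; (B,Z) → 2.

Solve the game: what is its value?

2

Row minima: A → -8, B → 2; maximin = 2.
Column maxima: X → 8, Y → 6, Z → 2; minimax = 2.
Since maximin = minimax = 2, there is a saddle point and the value is 2.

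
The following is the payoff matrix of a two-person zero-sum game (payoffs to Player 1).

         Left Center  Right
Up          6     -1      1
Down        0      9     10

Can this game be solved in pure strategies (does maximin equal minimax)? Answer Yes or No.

Row minima: Up → -1, Down → 0; maximin = 0.
Column maxima: Left → 6, Center → 9, Right → 10; minimax = 6.
0 ≠ 6, so no pure-strategy equilibrium exists.

No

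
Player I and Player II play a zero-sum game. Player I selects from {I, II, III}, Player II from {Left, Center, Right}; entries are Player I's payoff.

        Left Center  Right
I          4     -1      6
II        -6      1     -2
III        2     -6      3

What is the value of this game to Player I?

Row minima: I → -1, II → -6, III → -6; maximin = -1.
Column maxima: Left → 4, Center → 1, Right → 6; minimax = 1.
-1 ≠ 1, so there is no saddle point; optimal play is mixed.
III is strictly dominated by I, so Player I never plays it.
Right is strictly dominated by Left (it gives Player I strictly more in every row), so Player II never plays it.
On the remaining 2×2 (I, II vs Left, Center):
Let Player I play I with probability p. Expected payoff against Left: 4p + (-6)(1−p) = 10p − 6; against Center: (-1)p + 1(1−p) = −2p + 1.
Setting these equal: 10p − 6 = −2p + 1 ⇒ 12p = 7 ⇒ p = 7/12, and the value is (10)·(7/12) − 6 = -1/6.
For Player II: with q = P(Left), equating I's and II's payoffs gives 5q − 1 = −7q + 1 ⇒ q = 1/6.

-1/6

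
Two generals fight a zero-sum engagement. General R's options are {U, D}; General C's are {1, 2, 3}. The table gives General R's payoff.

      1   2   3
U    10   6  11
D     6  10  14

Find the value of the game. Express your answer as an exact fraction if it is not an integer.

Row minima: U → 6, D → 6; maximin = 6.
Column maxima: 1 → 10, 2 → 10, 3 → 14; minimax = 10.
6 ≠ 10, so there is no saddle point; optimal play is mixed.
3 is strictly dominated by 1 (it gives General R strictly more in every row), so General C never plays it.
On the remaining 2×2 (U, D vs 1, 2):
Let General R play U with probability p. Expected payoff against 1: 10p + 6(1−p) = 4p + 6; against 2: 6p + 10(1−p) = −4p + 10.
Setting these equal: 4p + 6 = −4p + 10 ⇒ 8p = 4 ⇒ p = 1/2, and the value is (4)·(1/2) + 6 = 8.
For General C: with q = P(1), equating U's and D's payoffs gives 4q + 6 = −4q + 10 ⇒ q = 1/2.

8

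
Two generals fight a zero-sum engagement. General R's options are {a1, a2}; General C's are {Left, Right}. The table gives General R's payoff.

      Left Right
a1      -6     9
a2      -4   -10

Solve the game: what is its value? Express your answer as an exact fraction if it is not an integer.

Row minima: a1 → -6, a2 → -10; maximin = -6.
Column maxima: Left → -4, Right → 9; minimax = -4.
-6 ≠ -4, so there is no saddle point; optimal play is mixed.
Let General R play a1 with probability p. Expected payoff against Left: (-6)p + (-4)(1−p) = −2p − 4; against Right: 9p + (-10)(1−p) = 19p − 10.
Setting these equal: −2p − 4 = 19p − 10 ⇒ −21p = -6 ⇒ p = 2/7, and the value is (-2)·(2/7) − 4 = -32/7.
For General C: with q = P(Left), equating a1's and a2's payoffs gives −15q + 9 = 6q − 10 ⇒ q = 19/21.

-32/7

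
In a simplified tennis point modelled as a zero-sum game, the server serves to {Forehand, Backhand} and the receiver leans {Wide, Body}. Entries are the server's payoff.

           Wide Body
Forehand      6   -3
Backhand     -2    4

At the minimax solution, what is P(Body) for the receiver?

Row minima: Forehand → -3, Backhand → -2; maximin = -2.
Column maxima: Wide → 6, Body → 4; minimax = 4.
-2 ≠ 4, so there is no saddle point; optimal play is mixed.
Let the server play Forehand with probability p. Expected payoff against Wide: 6p + (-2)(1−p) = 8p − 2; against Body: (-3)p + 4(1−p) = −7p + 4.
Setting these equal: 8p − 2 = −7p + 4 ⇒ 15p = 6 ⇒ p = 2/5, and the value is (8)·(2/5) − 2 = 6/5.
For the receiver: with q = P(Wide), equating Forehand's and Backhand's payoffs gives 9q − 3 = −6q + 4 ⇒ q = 7/15.

8/15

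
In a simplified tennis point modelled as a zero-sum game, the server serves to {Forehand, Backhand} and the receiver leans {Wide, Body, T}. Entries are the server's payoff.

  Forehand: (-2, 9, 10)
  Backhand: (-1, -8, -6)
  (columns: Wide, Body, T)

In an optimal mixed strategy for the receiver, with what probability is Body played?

1/18

Row minima: Forehand → -2, Backhand → -8; maximin = -2.
Column maxima: Wide → -1, Body → 9, T → 10; minimax = -1.
-2 ≠ -1, so there is no saddle point; optimal play is mixed.
T is strictly dominated by Body (it gives the server strictly more in every row), so the receiver never plays it.
On the remaining 2×2 (Forehand, Backhand vs Wide, Body):
Let the server play Forehand with probability p. Expected payoff against Wide: (-2)p + (-1)(1−p) = −p − 1; against Body: 9p + (-8)(1−p) = 17p − 8.
Setting these equal: −p − 1 = 17p − 8 ⇒ −18p = -7 ⇒ p = 7/18, and the value is (-1)·(7/18) − 1 = -25/18.
For the receiver: with q = P(Wide), equating Forehand's and Backhand's payoffs gives −11q + 9 = 7q − 8 ⇒ q = 17/18.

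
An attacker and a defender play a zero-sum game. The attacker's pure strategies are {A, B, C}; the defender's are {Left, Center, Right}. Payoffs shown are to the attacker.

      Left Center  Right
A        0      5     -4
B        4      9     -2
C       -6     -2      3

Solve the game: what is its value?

Row minima: A → -4, B → -2, C → -6; maximin = -2.
Column maxima: Left → 4, Center → 9, Right → 3; minimax = 3.
-2 ≠ 3, so there is no saddle point; optimal play is mixed.
A is strictly dominated by B, so the attacker never plays it.
Center is strictly dominated by Left (it gives the attacker strictly more in every row), so the defender never plays it.
On the remaining 2×2 (B, C vs Left, Right):
Let the attacker play B with probability p. Expected payoff against Left: 4p + (-6)(1−p) = 10p − 6; against Right: (-2)p + 3(1−p) = −5p + 3.
Setting these equal: 10p − 6 = −5p + 3 ⇒ 15p = 9 ⇒ p = 3/5, and the value is (10)·(3/5) − 6 = 0.
For the defender: with q = P(Left), equating B's and C's payoffs gives 6q − 2 = −9q + 3 ⇒ q = 1/3.

0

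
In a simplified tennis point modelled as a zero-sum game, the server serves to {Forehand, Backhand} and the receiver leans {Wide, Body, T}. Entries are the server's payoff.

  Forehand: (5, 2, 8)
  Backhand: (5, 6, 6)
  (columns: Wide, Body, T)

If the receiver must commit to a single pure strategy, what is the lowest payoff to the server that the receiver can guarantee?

Column maxima: Wide → 5, Body → 6, T → 8.
The smallest of these is 5.

5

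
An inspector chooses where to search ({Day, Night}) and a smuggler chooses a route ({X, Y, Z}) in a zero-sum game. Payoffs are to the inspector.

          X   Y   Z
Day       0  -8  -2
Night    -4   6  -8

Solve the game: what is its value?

-19/5

Row minima: Day → -8, Night → -8; maximin = -8.
Column maxima: X → 0, Y → 6, Z → -2; minimax = -2.
-8 ≠ -2, so there is no saddle point; optimal play is mixed.
X is strictly dominated by Z (it gives the inspector strictly more in every row), so the smuggler never plays it.
On the remaining 2×2 (Day, Night vs Y, Z):
Let the inspector play Day with probability p. Expected payoff against Y: (-8)p + 6(1−p) = −14p + 6; against Z: (-2)p + (-8)(1−p) = 6p − 8.
Setting these equal: −14p + 6 = 6p − 8 ⇒ −20p = -14 ⇒ p = 7/10, and the value is (-14)·(7/10) + 6 = -19/5.
For the smuggler: with q = P(Y), equating Day's and Night's payoffs gives −6q − 2 = 14q − 8 ⇒ q = 3/10.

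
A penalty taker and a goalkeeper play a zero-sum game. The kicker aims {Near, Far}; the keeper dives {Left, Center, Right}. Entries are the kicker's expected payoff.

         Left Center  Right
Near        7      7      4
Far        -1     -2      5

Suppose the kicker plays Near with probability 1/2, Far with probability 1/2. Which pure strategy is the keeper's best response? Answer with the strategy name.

Center

If the keeper plays Left, the kicker's expected payoff is (1/2)·7 + (1/2)·(-1) = 3.
If the keeper plays Center, the kicker's expected payoff is (1/2)·7 + (1/2)·(-2) = 5/2.
If the keeper plays Right, the kicker's expected payoff is (1/2)·4 + (1/2)·5 = 9/2.
The keeper minimizes the kicker's payoff; the smallest is 5/2, so the best response is Center.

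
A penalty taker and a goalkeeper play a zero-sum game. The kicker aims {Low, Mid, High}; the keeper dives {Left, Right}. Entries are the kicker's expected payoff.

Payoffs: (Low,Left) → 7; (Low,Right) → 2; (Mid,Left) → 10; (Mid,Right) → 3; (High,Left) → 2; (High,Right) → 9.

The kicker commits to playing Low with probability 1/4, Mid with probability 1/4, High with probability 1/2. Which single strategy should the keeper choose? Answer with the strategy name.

If the keeper plays Left, the kicker's expected payoff is (1/4)·7 + (1/4)·10 + (1/2)·2 = 21/4.
If the keeper plays Right, the kicker's expected payoff is (1/4)·2 + (1/4)·3 + (1/2)·9 = 23/4.
The keeper minimizes the kicker's payoff; the smallest is 21/4, so the best response is Left.

Left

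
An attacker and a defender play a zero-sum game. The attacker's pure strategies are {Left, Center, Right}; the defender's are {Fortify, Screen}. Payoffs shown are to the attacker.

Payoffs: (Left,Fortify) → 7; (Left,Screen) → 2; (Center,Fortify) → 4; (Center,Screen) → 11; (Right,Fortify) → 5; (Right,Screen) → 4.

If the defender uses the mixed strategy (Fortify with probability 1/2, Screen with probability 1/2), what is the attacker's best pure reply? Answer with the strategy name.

Expected payoff of Left: (1/2)·7 + (1/2)·2 = 9/2.
Expected payoff of Center: (1/2)·4 + (1/2)·11 = 15/2.
Expected payoff of Right: (1/2)·5 + (1/2)·4 = 9/2.
The largest is 15/2, so the attacker's best response is Center.

Center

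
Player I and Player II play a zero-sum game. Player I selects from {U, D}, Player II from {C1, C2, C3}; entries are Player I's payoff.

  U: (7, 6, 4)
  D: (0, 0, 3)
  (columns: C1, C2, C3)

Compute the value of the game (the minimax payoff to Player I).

Row minima: U → 4, D → 0; maximin = 4.
Column maxima: C1 → 7, C2 → 6, C3 → 4; minimax = 4.
Since maximin = minimax = 4, there is a saddle point and the value is 4.

4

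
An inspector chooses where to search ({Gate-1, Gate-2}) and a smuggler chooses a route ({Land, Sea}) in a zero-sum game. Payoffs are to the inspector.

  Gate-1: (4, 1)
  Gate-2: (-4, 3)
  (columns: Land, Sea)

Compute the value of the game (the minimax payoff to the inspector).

Row minima: Gate-1 → 1, Gate-2 → -4; maximin = 1.
Column maxima: Land → 4, Sea → 3; minimax = 3.
1 ≠ 3, so there is no saddle point; optimal play is mixed.
Let the inspector play Gate-1 with probability p. Expected payoff against Land: 4p + (-4)(1−p) = 8p − 4; against Sea: 1p + 3(1−p) = −2p + 3.
Setting these equal: 8p − 4 = −2p + 3 ⇒ 10p = 7 ⇒ p = 7/10, and the value is (8)·(7/10) − 4 = 8/5.
For the smuggler: with q = P(Land), equating Gate-1's and Gate-2's payoffs gives 3q + 1 = −7q + 3 ⇒ q = 1/5.

8/5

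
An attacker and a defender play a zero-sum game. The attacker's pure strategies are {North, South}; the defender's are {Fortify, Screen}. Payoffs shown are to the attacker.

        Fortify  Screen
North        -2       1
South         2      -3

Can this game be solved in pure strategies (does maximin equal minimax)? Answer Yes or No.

No

Row minima: North → -2, South → -3; maximin = -2.
Column maxima: Fortify → 2, Screen → 1; minimax = 1.
-2 ≠ 1, so no pure-strategy equilibrium exists.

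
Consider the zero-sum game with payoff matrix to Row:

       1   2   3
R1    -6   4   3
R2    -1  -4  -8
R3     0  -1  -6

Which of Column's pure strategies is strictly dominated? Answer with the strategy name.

3 holds Row's payoff strictly below 2 in every row: 3 < 4, -8 < -4, -6 < -1.
So 2 is strictly dominated for Column.

2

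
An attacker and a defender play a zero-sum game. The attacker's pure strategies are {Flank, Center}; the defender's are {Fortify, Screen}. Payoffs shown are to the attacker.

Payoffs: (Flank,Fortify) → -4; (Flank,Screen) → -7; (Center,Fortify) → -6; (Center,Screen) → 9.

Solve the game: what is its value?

-13/3

Row minima: Flank → -7, Center → -6; maximin = -6.
Column maxima: Fortify → -4, Screen → 9; minimax = -4.
-6 ≠ -4, so there is no saddle point; optimal play is mixed.
Let the attacker play Flank with probability p. Expected payoff against Fortify: (-4)p + (-6)(1−p) = 2p − 6; against Screen: (-7)p + 9(1−p) = −16p + 9.
Setting these equal: 2p − 6 = −16p + 9 ⇒ 18p = 15 ⇒ p = 5/6, and the value is (2)·(5/6) − 6 = -13/3.
For the defender: with q = P(Fortify), equating Flank's and Center's payoffs gives 3q − 7 = −15q + 9 ⇒ q = 8/9.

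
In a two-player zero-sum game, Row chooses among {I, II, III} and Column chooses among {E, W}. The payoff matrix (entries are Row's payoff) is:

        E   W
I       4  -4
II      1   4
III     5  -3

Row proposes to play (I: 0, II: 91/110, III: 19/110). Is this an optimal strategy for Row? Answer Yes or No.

No

Against E this mix gives (91/110)·1 + (19/110)·5 = 93/55.
Against W this mix gives (91/110)·4 + (19/110)·(-3) = 307/110.
Column will play E, holding Row to 93/55. Shifting weight toward the row that does better against E would raise this floor (the equalizing mix achieves 23/11 against both E and W), so the proposed strategy is not optimal.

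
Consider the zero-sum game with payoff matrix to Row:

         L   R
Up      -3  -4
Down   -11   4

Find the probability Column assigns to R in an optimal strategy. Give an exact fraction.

Row minima: Up → -4, Down → -11; maximin = -4.
Column maxima: L → -3, R → 4; minimax = -3.
-4 ≠ -3, so there is no saddle point; optimal play is mixed.
Let Row play Up with probability p. Expected payoff against L: (-3)p + (-11)(1−p) = 8p − 11; against R: (-4)p + 4(1−p) = −8p + 4.
Setting these equal: 8p − 11 = −8p + 4 ⇒ 16p = 15 ⇒ p = 15/16, and the value is (8)·(15/16) − 11 = -7/2.
For Column: with q = P(L), equating Up's and Down's payoffs gives q − 4 = −15q + 4 ⇒ q = 1/2.

1/2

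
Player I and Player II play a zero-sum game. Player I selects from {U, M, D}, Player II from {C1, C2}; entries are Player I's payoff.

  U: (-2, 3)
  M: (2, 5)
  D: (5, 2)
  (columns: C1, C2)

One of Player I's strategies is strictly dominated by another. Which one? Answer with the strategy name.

M gives a strictly higher payoff than U against every column: 2 > -2, 5 > 3.
So U is strictly dominated and Player I never plays it.

U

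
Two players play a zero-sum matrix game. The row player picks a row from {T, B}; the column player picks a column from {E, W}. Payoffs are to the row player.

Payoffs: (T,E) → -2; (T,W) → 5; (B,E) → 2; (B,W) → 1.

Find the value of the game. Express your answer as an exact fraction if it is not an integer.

Row minima: T → -2, B → 1; maximin = 1.
Column maxima: E → 2, W → 5; minimax = 2.
1 ≠ 2, so there is no saddle point; optimal play is mixed.
Let the row player play T with probability p. Expected payoff against E: (-2)p + 2(1−p) = −4p + 2; against W: 5p + 1(1−p) = 4p + 1.
Setting these equal: −4p + 2 = 4p + 1 ⇒ −8p = -1 ⇒ p = 1/8, and the value is (-4)·(1/8) + 2 = 3/2.
For the column player: with q = P(E), equating T's and B's payoffs gives −7q + 5 = q + 1 ⇒ q = 1/2.

3/2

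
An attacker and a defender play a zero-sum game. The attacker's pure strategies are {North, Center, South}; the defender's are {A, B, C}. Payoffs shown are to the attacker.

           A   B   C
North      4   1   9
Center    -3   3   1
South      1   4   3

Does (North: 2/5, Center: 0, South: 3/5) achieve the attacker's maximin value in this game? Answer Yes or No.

Against A this mix gives (2/5)·4 + (3/5)·1 = 11/5.
Against B this mix gives (2/5)·1 + (3/5)·4 = 14/5.
Against C this mix gives (2/5)·9 + (3/5)·3 = 27/5.
The defender will play A, holding the attacker to 11/5. Shifting weight toward the row that does better against A would raise this floor (the equalizing mix achieves 5/2 against both A and B), so the proposed strategy is not optimal.

No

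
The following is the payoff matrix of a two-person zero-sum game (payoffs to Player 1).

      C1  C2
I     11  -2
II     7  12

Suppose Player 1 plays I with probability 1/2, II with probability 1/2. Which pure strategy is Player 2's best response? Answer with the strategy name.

If Player 2 plays C1, Player 1's expected payoff is (1/2)·11 + (1/2)·7 = 9.
If Player 2 plays C2, Player 1's expected payoff is (1/2)·(-2) + (1/2)·12 = 5.
Player 2 minimizes Player 1's payoff; the smallest is 5, so the best response is C2.

C2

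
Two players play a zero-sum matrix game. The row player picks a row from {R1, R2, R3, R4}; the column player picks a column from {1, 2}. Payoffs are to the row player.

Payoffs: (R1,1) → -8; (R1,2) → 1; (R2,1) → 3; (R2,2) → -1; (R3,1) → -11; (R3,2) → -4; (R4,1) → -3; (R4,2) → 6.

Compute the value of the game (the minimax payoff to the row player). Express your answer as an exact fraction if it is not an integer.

Row minima: R1 → -8, R2 → -1, R3 → -11, R4 → -3; maximin = -1.
Column maxima: 1 → 3, 2 → 6; minimax = 3.
-1 ≠ 3, so there is no saddle point; optimal play is mixed.
R1 is strictly dominated by R4, so the row player never plays it.
R3 is strictly dominated by R2, so the row player never plays it.
On the remaining 2×2 (R2, R4 vs 1, 2):
Let the row player play R2 with probability p. Expected payoff against 1: 3p + (-3)(1−p) = 6p − 3; against 2: (-1)p + 6(1−p) = −7p + 6.
Setting these equal: 6p − 3 = −7p + 6 ⇒ 13p = 9 ⇒ p = 9/13, and the value is (6)·(9/13) − 3 = 15/13.
For the column player: with q = P(1), equating R2's and R4's payoffs gives 4q − 1 = −9q + 6 ⇒ q = 7/13.

15/13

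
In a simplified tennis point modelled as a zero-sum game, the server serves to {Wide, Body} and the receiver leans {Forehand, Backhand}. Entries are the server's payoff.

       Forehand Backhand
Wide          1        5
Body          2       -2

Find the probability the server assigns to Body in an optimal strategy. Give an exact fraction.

Row minima: Wide → 1, Body → -2; maximin = 1.
Column maxima: Forehand → 2, Backhand → 5; minimax = 2.
1 ≠ 2, so there is no saddle point; optimal play is mixed.
Let the server play Wide with probability p. Expected payoff against Forehand: 1p + 2(1−p) = −p + 2; against Backhand: 5p + (-2)(1−p) = 7p − 2.
Setting these equal: −p + 2 = 7p − 2 ⇒ −8p = -4 ⇒ p = 1/2, and the value is (-1)·(1/2) + 2 = 3/2.
For the receiver: with q = P(Forehand), equating Wide's and Body's payoffs gives −4q + 5 = 4q − 2 ⇒ q = 7/8.

1/2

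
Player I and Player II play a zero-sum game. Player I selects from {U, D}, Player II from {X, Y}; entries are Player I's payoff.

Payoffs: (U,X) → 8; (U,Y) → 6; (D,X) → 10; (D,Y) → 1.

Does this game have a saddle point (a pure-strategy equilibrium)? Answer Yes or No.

Row minima: U → 6, D → 1; maximin = 6.
Column maxima: X → 10, Y → 6; minimax = 6.
maximin = minimax = 6, so a saddle point exists.

Yes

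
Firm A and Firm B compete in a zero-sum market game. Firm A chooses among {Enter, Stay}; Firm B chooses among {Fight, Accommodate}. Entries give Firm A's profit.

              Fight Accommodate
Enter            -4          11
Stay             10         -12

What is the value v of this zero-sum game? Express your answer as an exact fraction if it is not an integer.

62/37

Row minima: Enter → -4, Stay → -12; maximin = -4.
Column maxima: Fight → 10, Accommodate → 11; minimax = 10.
-4 ≠ 10, so there is no saddle point; optimal play is mixed.
Let Firm A play Enter with probability p. Expected payoff against Fight: (-4)p + 10(1−p) = −14p + 10; against Accommodate: 11p + (-12)(1−p) = 23p − 12.
Setting these equal: −14p + 10 = 23p − 12 ⇒ −37p = -22 ⇒ p = 22/37, and the value is (-14)·(22/37) + 10 = 62/37.
For Firm B: with q = P(Fight), equating Enter's and Stay's payoffs gives −15q + 11 = 22q − 12 ⇒ q = 23/37.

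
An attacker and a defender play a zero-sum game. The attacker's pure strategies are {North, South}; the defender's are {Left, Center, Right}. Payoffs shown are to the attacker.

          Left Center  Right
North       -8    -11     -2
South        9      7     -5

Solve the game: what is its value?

-23/7

Row minima: North → -11, South → -5; maximin = -5.
Column maxima: Left → 9, Center → 7, Right → -2; minimax = -2.
-5 ≠ -2, so there is no saddle point; optimal play is mixed.
Left is strictly dominated by Center (it gives the attacker strictly more in every row), so the defender never plays it.
On the remaining 2×2 (North, South vs Center, Right):
Let the attacker play North with probability p. Expected payoff against Center: (-11)p + 7(1−p) = −18p + 7; against Right: (-2)p + (-5)(1−p) = 3p − 5.
Setting these equal: −18p + 7 = 3p − 5 ⇒ −21p = -12 ⇒ p = 4/7, and the value is (-18)·(4/7) + 7 = -23/7.
For the defender: with q = P(Center), equating North's and South's payoffs gives −9q − 2 = 12q − 5 ⇒ q = 1/7.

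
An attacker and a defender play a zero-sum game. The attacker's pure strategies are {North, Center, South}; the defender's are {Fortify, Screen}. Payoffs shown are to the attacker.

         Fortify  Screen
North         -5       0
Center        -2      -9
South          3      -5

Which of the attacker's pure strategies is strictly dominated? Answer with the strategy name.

South gives a strictly higher payoff than Center against every column: 3 > -2, -5 > -9.
So Center is strictly dominated and the attacker never plays it.

Center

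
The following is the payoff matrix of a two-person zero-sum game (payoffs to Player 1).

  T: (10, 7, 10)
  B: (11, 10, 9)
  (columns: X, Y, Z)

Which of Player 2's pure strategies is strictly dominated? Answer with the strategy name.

Y holds Player 1's payoff strictly below X in every row: 7 < 10, 10 < 11.
So X is strictly dominated for Player 2.

X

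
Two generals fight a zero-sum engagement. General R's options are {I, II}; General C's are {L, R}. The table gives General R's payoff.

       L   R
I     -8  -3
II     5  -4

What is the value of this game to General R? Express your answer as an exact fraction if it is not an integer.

-47/14

Row minima: I → -8, II → -4; maximin = -4.
Column maxima: L → 5, R → -3; minimax = -3.
-4 ≠ -3, so there is no saddle point; optimal play is mixed.
Let General R play I with probability p. Expected payoff against L: (-8)p + 5(1−p) = −13p + 5; against R: (-3)p + (-4)(1−p) = p − 4.
Setting these equal: −13p + 5 = p − 4 ⇒ −14p = -9 ⇒ p = 9/14, and the value is (-13)·(9/14) + 5 = -47/14.
For General C: with q = P(L), equating I's and II's payoffs gives −5q − 3 = 9q − 4 ⇒ q = 1/14.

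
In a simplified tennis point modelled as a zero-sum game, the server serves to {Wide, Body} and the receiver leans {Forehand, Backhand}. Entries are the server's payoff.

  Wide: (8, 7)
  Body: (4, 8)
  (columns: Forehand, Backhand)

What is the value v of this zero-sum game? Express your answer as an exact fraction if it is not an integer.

Row minima: Wide → 7, Body → 4; maximin = 7.
Column maxima: Forehand → 8, Backhand → 8; minimax = 8.
7 ≠ 8, so there is no saddle point; optimal play is mixed.
Let the server play Wide with probability p. Expected payoff against Forehand: 8p + 4(1−p) = 4p + 4; against Backhand: 7p + 8(1−p) = −p + 8.
Setting these equal: 4p + 4 = −p + 8 ⇒ 5p = 4 ⇒ p = 4/5, and the value is (4)·(4/5) + 4 = 36/5.
For the receiver: with q = P(Forehand), equating Wide's and Body's payoffs gives q + 7 = −4q + 8 ⇒ q = 1/5.

36/5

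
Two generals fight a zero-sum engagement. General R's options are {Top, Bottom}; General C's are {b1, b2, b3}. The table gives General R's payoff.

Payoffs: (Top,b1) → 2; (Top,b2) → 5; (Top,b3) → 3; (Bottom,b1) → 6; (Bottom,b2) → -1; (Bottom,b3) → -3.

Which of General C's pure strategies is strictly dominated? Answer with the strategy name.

b2

b3 holds General R's payoff strictly below b2 in every row: 3 < 5, -3 < -1.
So b2 is strictly dominated for General C.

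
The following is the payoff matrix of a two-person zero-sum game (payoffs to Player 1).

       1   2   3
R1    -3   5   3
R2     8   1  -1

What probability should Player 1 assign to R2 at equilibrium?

Row minima: R1 → -3, R2 → -1; maximin = -1.
Column maxima: 1 → 8, 2 → 5, 3 → 3; minimax = 3.
-1 ≠ 3, so there is no saddle point; optimal play is mixed.
2 is strictly dominated by 3 (it gives Player 1 strictly more in every row), so Player 2 never plays it.
On the remaining 2×2 (R1, R2 vs 1, 3):
Let Player 1 play R1 with probability p. Expected payoff against 1: (-3)p + 8(1−p) = −11p + 8; against 3: 3p + (-1)(1−p) = 4p − 1.
Setting these equal: −11p + 8 = 4p − 1 ⇒ −15p = -9 ⇒ p = 3/5, and the value is (-11)·(3/5) + 8 = 7/5.
For Player 2: with q = P(1), equating R1's and R2's payoffs gives −6q + 3 = 9q − 1 ⇒ q = 4/15.

2/5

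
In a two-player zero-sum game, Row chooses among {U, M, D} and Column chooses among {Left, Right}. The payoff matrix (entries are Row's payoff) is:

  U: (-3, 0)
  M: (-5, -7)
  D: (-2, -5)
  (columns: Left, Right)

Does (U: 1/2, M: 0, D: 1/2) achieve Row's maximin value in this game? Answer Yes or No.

Against Left this mix gives (1/2)·(-3) + (1/2)·(-2) = -5/2.
Against Right this mix gives (1/2)·0 + (1/2)·(-5) = -5/2.
All of Column's active replies (Left, Right) yield -5/2, and no column does worse for Row. The mix makes Column indifferent and guarantees -5/2, so it is optimal.

Yes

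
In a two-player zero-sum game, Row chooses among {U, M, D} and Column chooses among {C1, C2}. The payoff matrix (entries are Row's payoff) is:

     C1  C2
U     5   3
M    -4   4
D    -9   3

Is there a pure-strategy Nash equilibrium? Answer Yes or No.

Row minima: U → 3, M → -4, D → -9; maximin = 3.
Column maxima: C1 → 5, C2 → 4; minimax = 4.
3 ≠ 4, so no pure-strategy equilibrium exists.

No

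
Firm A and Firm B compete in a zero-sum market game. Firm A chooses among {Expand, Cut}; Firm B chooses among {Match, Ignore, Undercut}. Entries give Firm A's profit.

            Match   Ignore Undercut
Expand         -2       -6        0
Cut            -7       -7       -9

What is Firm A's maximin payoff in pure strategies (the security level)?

Row minima: Expand → -6, Cut → -9.
The best of these is -6.

-6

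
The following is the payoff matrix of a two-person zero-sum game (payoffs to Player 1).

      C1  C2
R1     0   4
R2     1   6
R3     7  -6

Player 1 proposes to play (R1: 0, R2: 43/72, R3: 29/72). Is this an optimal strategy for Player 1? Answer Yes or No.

No

Against C1 this mix gives (43/72)·1 + (29/72)·7 = 41/12.
Against C2 this mix gives (43/72)·6 + (29/72)·(-6) = 7/6.
Player 2 will play C2, holding Player 1 to 7/6. Shifting weight toward the row that does better against C2 would raise this floor (the equalizing mix achieves 8/3 against both C2 and C1), so the proposed strategy is not optimal.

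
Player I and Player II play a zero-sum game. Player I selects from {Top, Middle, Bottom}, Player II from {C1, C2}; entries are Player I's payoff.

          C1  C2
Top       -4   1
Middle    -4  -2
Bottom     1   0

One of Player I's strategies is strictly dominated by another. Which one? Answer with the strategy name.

Bottom gives a strictly higher payoff than Middle against every column: 1 > -4, 0 > -2.
So Middle is strictly dominated and Player I never plays it.

Middle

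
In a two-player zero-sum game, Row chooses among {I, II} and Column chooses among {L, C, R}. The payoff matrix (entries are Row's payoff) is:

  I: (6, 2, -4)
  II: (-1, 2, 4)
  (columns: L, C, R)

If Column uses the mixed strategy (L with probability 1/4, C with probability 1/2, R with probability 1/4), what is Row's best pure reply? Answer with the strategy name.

Expected payoff of I: (1/4)·6 + (1/2)·2 + (1/4)·(-4) = 3/2.
Expected payoff of II: (1/4)·(-1) + (1/2)·2 + (1/4)·4 = 7/4.
The largest is 7/4, so Row's best response is II.

II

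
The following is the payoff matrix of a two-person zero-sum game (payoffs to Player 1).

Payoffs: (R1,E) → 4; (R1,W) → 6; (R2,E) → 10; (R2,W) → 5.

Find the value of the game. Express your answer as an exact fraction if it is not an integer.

Row minima: R1 → 4, R2 → 5; maximin = 5.
Column maxima: E → 10, W → 6; minimax = 6.
5 ≠ 6, so there is no saddle point; optimal play is mixed.
Let Player 1 play R1 with probability p. Expected payoff against E: 4p + 10(1−p) = −6p + 10; against W: 6p + 5(1−p) = p + 5.
Setting these equal: −6p + 10 = p + 5 ⇒ −7p = -5 ⇒ p = 5/7, and the value is (-6)·(5/7) + 10 = 40/7.
For Player 2: with q = P(E), equating R1's and R2's payoffs gives −2q + 6 = 5q + 5 ⇒ q = 1/7.

40/7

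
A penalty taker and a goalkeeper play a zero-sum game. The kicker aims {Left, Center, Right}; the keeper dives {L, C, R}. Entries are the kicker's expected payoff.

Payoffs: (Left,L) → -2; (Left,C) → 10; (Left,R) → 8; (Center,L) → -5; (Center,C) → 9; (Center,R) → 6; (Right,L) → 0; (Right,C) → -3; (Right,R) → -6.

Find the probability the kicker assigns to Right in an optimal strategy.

Row minima: Left → -2, Center → -5, Right → -6; maximin = -2.
Column maxima: L → 0, C → 10, R → 8; minimax = 0.
-2 ≠ 0, so there is no saddle point; optimal play is mixed.
Center is strictly dominated by Left, so the kicker never plays it.
C is strictly dominated by R (it gives the kicker strictly more in every row), so the keeper never plays it.
On the remaining 2×2 (Left, Right vs L, R):
Let the kicker play Left with probability p. Expected payoff against L: (-2)p + 0(1−p) = −2p; against R: 8p + (-6)(1−p) = 14p − 6.
Setting these equal: −2p = 14p − 6 ⇒ −16p = -6 ⇒ p = 3/8, and the value is (-2)·(3/8) = -3/4.
For the keeper: with q = P(L), equating Left's and Right's payoffs gives −10q + 8 = 6q − 6 ⇒ q = 7/8.

5/8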